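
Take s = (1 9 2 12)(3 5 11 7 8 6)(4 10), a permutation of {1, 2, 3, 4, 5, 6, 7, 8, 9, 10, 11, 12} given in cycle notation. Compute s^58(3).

3 lies in the 6-cycle (3 5 11 7 8 6).
Since the cycle has length 6, s^58 acts on it the same as s^4 (58 mod 6 = 4).
Stepping 4 places around the cycle: 3 → 5 → 11 → 7 → 8.

8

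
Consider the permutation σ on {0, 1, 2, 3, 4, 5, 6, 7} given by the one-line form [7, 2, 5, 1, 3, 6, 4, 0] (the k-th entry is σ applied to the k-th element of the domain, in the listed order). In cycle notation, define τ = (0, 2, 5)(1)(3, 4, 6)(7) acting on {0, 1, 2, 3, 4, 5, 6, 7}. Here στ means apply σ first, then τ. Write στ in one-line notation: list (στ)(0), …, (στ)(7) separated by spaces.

(στ)(x) = τ(σ(x)). Computing each image: τ(σ(0)) = τ(7) = 7, τ(σ(1)) = τ(2) = 5, τ(σ(2)) = τ(5) = 0, τ(σ(3)) = τ(1) = 1, τ(σ(4)) = τ(3) = 4, τ(σ(5)) = τ(6) = 3, τ(σ(6)) = τ(4) = 6, τ(σ(7)) = τ(0) = 2.
Hence στ = [7 5 0 1 4 3 6 2].

7 5 0 1 4 3 6 2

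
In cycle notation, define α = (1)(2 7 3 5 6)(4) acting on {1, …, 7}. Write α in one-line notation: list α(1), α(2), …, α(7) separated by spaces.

Image by image: 1→1, 2→7, 3→5, 4→4, 5→6, 6→2, 7→3.
So the one-line form is 1 7 5 4 6 2 3.

1 7 5 4 6 2 3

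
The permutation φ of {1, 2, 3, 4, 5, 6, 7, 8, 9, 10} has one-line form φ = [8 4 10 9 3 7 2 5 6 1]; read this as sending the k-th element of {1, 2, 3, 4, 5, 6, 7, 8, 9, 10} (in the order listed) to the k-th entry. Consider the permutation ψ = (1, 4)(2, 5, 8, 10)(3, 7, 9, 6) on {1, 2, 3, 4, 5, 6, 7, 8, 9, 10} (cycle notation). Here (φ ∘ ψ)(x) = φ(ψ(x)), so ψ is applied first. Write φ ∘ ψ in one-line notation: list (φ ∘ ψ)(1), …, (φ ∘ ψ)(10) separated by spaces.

9 3 2 8 5 10 6 1 7 4

(φ ∘ ψ)(x) = φ(ψ(x)). Computing each image: φ(ψ(1)) = φ(4) = 9, φ(ψ(2)) = φ(5) = 3, φ(ψ(3)) = φ(7) = 2, φ(ψ(4)) = φ(1) = 8, φ(ψ(5)) = φ(8) = 5, φ(ψ(6)) = φ(3) = 10, φ(ψ(7)) = φ(9) = 6, φ(ψ(8)) = φ(10) = 1, φ(ψ(9)) = φ(6) = 7, φ(ψ(10)) = φ(2) = 4.
Hence φ ∘ ψ = [9 3 2 8 5 10 6 1 7 4].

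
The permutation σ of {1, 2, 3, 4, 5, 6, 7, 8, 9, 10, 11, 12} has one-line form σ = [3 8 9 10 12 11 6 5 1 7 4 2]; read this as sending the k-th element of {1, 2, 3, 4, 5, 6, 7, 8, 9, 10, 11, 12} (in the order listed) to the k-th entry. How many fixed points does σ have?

0

No element satisfies σ(x) = x, so there are 0 fixed points.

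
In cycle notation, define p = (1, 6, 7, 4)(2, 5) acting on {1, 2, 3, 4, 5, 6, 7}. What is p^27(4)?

4 lies in the 4-cycle (1, 6, 7, 4).
Since the cycle has length 4, p^27 acts on it the same as p^3 (27 mod 4 = 3).
Stepping 3 places around the cycle: 4 → 1 → 6 → 7.

7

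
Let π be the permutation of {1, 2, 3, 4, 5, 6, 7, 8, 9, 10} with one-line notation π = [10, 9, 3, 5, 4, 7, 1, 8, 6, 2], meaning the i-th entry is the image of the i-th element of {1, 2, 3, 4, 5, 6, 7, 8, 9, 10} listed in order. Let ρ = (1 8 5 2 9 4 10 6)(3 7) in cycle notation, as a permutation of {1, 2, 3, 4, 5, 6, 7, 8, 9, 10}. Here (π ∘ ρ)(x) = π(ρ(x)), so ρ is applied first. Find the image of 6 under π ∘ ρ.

First apply ρ: ρ(6) = 1, then π(1) = 10. Thus (π ∘ ρ)(6) = 10.

10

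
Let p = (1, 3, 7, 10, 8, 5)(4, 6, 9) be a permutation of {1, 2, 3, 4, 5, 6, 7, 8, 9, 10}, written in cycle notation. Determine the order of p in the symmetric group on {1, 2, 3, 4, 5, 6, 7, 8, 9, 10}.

6

The disjoint cycles have lengths 6, 3, 1.
Since disjoint cycles commute, ord(p) = lcm(6, 3) = 6.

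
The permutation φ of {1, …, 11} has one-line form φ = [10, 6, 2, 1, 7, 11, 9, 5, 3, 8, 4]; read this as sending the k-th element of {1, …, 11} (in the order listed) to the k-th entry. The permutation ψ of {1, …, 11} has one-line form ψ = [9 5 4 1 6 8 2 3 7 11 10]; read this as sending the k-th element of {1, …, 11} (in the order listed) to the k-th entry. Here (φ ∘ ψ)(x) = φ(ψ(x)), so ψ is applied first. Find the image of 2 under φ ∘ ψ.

7

(φ ∘ ψ)(2) = φ(ψ(2)). ψ(2) = 5, then φ(5) = 7. So (φ ∘ ψ)(2) = 7.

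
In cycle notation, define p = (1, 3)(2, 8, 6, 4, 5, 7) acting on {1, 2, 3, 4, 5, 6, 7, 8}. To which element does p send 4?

5

In the cycle (2, 8, 6, 4, 5, 7), 4 is followed by 5, so p(4) = 5.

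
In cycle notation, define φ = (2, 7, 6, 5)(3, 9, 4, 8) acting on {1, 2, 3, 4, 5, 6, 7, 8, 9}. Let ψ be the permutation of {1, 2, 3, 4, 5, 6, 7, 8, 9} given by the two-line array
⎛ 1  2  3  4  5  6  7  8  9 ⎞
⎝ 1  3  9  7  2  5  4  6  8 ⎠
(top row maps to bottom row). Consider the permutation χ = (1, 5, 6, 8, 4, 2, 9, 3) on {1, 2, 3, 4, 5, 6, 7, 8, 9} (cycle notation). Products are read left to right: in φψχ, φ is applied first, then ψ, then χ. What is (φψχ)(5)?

1

(φψχ)(5) = χ(ψ(φ(5))). φ(5) = 2, then ψ(2) = 3, then χ(3) = 1, so the result is 1.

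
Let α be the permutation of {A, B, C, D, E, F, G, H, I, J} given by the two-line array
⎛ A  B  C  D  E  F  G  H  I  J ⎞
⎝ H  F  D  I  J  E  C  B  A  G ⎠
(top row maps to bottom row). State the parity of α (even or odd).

odd

In disjoint-cycle form the cycle lengths are 10.
A cycle is odd iff its length is even; α has 1 even-length cycle, so sgn(α) = (−1)^1 and α is odd.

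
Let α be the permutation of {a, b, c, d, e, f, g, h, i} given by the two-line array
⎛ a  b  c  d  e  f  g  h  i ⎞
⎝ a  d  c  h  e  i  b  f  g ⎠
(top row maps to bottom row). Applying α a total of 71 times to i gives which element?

f

Tracing i → g → … returns to i after 6 steps, so i lies in a 6-cycle (b, d, h, f, i, g).
Powers repeat with period 6 on this cycle, and 71 mod 6 = 5, so α^71(i) = α^5(i).
Advancing 5 steps from i: i → g → b → d → h → f.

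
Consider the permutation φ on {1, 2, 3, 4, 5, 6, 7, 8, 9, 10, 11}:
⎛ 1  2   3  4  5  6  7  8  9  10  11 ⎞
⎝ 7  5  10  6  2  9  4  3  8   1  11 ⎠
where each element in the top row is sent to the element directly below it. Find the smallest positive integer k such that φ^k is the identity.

Writing φ as disjoint cycles, the cycle lengths are 8, 2, 1.
The order of φ is the least common multiple of its cycle lengths: lcm(8, 2) = 8.

8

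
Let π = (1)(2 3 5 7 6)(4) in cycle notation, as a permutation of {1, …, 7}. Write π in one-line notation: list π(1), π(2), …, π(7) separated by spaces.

Image by image: 1→1, 2→3, 3→5, 4→4, 5→7, 6→2, 7→6.
So the one-line form is 1 3 5 4 7 2 6.

1 3 5 4 7 2 6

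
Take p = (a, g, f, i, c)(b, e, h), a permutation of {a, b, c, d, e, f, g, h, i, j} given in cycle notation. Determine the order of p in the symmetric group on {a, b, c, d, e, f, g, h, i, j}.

The disjoint cycles have lengths 5, 3, 1, 1.
Since disjoint cycles commute, ord(p) = lcm(5, 3) = 15.

15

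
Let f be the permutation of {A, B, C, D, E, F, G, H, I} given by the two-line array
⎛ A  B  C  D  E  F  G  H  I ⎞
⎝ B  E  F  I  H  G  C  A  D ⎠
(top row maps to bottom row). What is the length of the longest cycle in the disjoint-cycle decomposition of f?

4

Decomposing into disjoint cycles gives (A, B, E, H)(C, F, G)(D, I); the longest has length 4.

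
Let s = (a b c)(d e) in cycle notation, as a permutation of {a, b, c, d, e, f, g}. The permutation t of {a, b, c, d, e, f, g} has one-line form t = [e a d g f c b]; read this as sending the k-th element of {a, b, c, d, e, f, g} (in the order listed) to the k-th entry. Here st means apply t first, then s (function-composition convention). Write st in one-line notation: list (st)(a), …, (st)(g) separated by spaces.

d b e g f a c

(st)(x) = s(t(x)). Computing each image: s(t(a)) = s(e) = d, s(t(b)) = s(a) = b, s(t(c)) = s(d) = e, s(t(d)) = s(g) = g, s(t(e)) = s(f) = f, s(t(f)) = s(c) = a, s(t(g)) = s(b) = c.
Hence st = [d b e g f a c].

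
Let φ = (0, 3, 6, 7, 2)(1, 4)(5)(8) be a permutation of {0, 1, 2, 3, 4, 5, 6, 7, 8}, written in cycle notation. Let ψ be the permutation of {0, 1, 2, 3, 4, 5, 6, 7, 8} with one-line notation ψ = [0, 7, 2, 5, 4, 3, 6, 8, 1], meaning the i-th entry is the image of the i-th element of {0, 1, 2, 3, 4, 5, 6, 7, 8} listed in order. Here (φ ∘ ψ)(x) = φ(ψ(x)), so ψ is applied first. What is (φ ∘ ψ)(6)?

First apply ψ: ψ(6) = 6, then φ(6) = 7. Thus (φ ∘ ψ)(6) = 7.

7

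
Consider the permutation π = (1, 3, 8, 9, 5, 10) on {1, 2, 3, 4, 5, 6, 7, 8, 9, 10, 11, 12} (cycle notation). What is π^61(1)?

3

1 lies in the 6-cycle (1, 3, 8, 9, 5, 10).
Powers repeat with period 6 on this cycle, and 61 mod 6 = 1, so π^61(1) = π^1(1).
Advancing 1 step from 1: 1 → 3.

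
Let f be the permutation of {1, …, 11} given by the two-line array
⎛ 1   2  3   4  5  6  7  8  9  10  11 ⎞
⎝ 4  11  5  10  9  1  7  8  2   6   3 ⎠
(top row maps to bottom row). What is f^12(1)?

Tracing 1 → 4 → … returns to 1 after 4 steps, so 1 lies in a 4-cycle (1 4 10 6).
Since the cycle has length 4, f^12 acts on it the same as f^0 (12 mod 4 = 0).
So f^12(1) = 1.

1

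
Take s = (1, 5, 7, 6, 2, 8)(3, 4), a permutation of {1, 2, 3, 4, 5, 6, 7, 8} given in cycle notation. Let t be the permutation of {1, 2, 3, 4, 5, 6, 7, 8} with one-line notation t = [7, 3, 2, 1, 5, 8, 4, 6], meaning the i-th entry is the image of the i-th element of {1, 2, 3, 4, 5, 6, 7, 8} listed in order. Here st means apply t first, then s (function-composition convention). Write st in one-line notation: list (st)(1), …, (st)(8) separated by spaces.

6 4 8 5 7 1 3 2

Chase each element through t then s: 1 → 7 → 6; 2 → 3 → 4; 3 → 2 → 8; 4 → 1 → 5; 5 → 5 → 7; 6 → 8 → 1; 7 → 4 → 3; 8 → 6 → 2.
So st in one-line form is 6 4 8 5 7 1 3 2.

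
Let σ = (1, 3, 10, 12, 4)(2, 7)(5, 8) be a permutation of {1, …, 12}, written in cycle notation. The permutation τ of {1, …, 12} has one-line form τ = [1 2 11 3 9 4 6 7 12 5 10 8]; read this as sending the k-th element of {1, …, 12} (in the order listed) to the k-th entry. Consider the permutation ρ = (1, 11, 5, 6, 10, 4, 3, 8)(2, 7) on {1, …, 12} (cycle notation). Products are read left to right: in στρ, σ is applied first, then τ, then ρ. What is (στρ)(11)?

(στρ)(11) = ρ(τ(σ(11))). σ(11) = 11, then τ(11) = 10, then ρ(10) = 4, so the result is 4.

4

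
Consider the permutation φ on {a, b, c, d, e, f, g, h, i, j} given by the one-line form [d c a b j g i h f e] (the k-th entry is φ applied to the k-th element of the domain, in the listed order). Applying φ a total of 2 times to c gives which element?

d

Tracing c → a → … returns to c after 4 steps, so c lies in a 4-cycle (a d b c).
Stepping 2 places around the cycle: c → a → d.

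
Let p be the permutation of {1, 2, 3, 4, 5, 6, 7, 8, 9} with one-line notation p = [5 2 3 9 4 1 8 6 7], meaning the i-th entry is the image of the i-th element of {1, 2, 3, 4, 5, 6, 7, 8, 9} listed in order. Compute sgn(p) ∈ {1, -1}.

1

In disjoint-cycle form the cycle lengths are 7, 1, 1.
A cycle is odd iff its length is even; p has 0 even-length cycles, so sgn(p) = (−1)^0 and p is even.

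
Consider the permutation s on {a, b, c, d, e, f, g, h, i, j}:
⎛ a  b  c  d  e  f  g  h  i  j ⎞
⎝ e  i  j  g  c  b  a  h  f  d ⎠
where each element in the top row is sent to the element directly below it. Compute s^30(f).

f

Tracing f → b → … returns to f after 3 steps, so f lies in a 3-cycle (b i f).
On a 3-cycle, s^3 is the identity, so s^30 = s^0 there (30 ≡ 0 mod 3).
So s^30(f) = f.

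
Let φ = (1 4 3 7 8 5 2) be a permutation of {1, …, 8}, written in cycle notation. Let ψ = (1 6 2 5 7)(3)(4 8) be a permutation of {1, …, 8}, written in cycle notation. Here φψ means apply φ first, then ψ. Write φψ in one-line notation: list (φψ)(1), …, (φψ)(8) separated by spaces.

8 6 1 3 5 2 4 7

Chase each element through φ then ψ: 1 → 4 → 8; 2 → 1 → 6; 3 → 7 → 1; 4 → 3 → 3; 5 → 2 → 5; 6 → 6 → 2; 7 → 8 → 4; 8 → 5 → 7.
Collecting the images, φψ = [8 6 1 3 5 2 4 7].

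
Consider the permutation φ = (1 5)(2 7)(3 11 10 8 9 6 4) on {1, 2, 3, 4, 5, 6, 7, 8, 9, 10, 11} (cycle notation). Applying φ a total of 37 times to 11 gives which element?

11 lies in the 7-cycle (3 11 10 8 9 6 4).
On a 7-cycle, φ^7 is the identity, so φ^37 = φ^2 there (37 ≡ 2 mod 7).
Stepping 2 places around the cycle: 11 → 10 → 8.

8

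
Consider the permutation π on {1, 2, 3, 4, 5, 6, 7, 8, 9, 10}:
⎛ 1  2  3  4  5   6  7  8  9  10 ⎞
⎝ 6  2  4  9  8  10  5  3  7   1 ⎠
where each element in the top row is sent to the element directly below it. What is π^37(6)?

Tracing 6 → 10 → … returns to 6 after 3 steps, so 6 lies in a 3-cycle (1 6 10).
Powers repeat with period 3 on this cycle, and 37 mod 3 = 1, so π^37(6) = π^1(6).
Advancing 1 step from 6: 6 → 10.

10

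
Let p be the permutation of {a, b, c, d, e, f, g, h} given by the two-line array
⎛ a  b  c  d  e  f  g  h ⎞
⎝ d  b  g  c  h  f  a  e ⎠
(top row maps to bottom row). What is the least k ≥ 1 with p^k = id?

4

Writing p as disjoint cycles, the cycle lengths are 4, 2, 1, 1.
The order of p is the least common multiple of its cycle lengths: lcm(4, 2) = 4.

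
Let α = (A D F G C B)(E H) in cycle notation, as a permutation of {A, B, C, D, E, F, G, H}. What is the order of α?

6

The cycle type of α is (6, 2).
Since disjoint cycles commute, ord(α) = lcm(6, 2) = 6.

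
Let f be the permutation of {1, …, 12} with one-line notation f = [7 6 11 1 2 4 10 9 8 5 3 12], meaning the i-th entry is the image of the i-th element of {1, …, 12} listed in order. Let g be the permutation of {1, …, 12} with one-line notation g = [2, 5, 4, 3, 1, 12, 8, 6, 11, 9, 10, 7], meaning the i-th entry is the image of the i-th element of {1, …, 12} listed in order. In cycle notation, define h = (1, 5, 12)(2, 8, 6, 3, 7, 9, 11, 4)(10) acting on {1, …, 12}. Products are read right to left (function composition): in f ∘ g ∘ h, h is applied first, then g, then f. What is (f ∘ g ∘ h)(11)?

11

(f ∘ g ∘ h)(11) = f(g(h(11))). h(11) = 4, then g(4) = 3, then f(3) = 11, so the result is 11.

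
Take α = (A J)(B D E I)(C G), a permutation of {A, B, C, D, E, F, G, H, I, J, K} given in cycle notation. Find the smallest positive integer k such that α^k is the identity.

The disjoint cycles have lengths 4, 2, 2, 1, 1, 1.
The order is lcm(4, 2, 2) = 4.

4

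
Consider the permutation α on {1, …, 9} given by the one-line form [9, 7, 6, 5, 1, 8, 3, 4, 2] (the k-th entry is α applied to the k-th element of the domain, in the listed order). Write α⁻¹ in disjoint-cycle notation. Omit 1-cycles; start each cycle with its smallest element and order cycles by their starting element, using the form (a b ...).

(1 5 4 8 6 3 7 2 9)

First write α in disjoint cycles: (1 9 2 7 3 6 8 4 5).
Reversing each cycle (and rotating so the smallest element leads) gives α⁻¹ = (1 5 4 8 6 3 7 2 9).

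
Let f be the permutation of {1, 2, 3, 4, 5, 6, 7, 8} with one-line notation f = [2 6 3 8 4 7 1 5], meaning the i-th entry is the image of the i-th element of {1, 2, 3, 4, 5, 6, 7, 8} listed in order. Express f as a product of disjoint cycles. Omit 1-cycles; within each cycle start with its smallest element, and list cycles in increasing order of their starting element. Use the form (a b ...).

Iterating f from 1 gives 1 → 2 → 6 → 7 → 1; that is the 4-cycle (1 2 6 7).
Continuing from each remaining unvisited element yields (1 2 6 7)(4 8 5).

(1 2 6 7)(4 8 5)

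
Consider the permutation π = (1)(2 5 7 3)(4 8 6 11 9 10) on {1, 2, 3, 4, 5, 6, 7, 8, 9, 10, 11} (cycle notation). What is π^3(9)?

9 lies in the 6-cycle (4 8 6 11 9 10).
Stepping 3 places around the cycle: 9 → 10 → 4 → 8.

8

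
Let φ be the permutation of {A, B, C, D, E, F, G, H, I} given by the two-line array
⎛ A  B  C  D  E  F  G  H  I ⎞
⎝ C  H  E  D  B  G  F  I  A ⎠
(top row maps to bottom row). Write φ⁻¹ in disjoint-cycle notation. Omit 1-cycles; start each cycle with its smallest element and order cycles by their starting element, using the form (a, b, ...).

(A, I, H, B, E, C)(F, G)

First write φ in disjoint cycles: (A, C, E, B, H, I)(F, G).
Reversing each cycle (and rotating so the smallest element leads) gives φ⁻¹ = (A, I, H, B, E, C)(F, G).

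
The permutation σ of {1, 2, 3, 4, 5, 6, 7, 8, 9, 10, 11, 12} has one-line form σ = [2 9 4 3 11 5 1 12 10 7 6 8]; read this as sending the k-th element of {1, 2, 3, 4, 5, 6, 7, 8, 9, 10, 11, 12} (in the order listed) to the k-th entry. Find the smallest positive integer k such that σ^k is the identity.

30

Decomposing into disjoint cycles gives cycle lengths 5, 3, 2, 2.
The order of σ is the least common multiple of its cycle lengths: lcm(5, 3, 2, 2) = 30.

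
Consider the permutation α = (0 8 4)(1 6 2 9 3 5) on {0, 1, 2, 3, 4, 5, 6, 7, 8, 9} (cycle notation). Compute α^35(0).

0 lies in the 3-cycle (0 8 4).
Powers repeat with period 3 on this cycle, and 35 mod 3 = 2, so α^35(0) = α^2(0).
Advancing 2 steps from 0: 0 → 8 → 4.

4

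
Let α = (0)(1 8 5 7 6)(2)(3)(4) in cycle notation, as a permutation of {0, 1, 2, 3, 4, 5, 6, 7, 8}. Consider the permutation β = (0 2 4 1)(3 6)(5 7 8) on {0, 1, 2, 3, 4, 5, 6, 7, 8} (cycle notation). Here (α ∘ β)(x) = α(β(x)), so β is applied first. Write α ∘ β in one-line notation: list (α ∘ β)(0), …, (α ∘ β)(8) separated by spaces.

2 0 4 1 8 6 3 5 7

(α ∘ β)(x) = α(β(x)). Computing each image: α(β(0)) = α(2) = 2, α(β(1)) = α(0) = 0, α(β(2)) = α(4) = 4, α(β(3)) = α(6) = 1, α(β(4)) = α(1) = 8, α(β(5)) = α(7) = 6, α(β(6)) = α(3) = 3, α(β(7)) = α(8) = 5, α(β(8)) = α(5) = 7.
Hence α ∘ β = [2 0 4 1 8 6 3 5 7].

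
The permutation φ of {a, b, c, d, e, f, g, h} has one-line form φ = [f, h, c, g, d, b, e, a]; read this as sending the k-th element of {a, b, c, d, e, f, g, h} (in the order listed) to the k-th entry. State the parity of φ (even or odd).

In disjoint-cycle form the cycle lengths are 4, 3, 1.
A cycle of length ℓ contributes ℓ−1 transpositions, so φ is a product of 3 + 2 = 5 transpositions — odd.

odd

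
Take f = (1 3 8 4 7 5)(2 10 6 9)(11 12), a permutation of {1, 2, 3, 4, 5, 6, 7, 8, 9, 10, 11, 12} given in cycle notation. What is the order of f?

12

The cycle type of f is (6, 4, 2).
Since disjoint cycles commute, ord(f) = lcm(6, 4, 2) = 12.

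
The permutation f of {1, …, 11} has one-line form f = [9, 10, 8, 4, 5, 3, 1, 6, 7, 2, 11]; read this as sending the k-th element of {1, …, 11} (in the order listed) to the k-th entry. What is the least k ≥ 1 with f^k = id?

The disjoint-cycle form of f has cycle lengths 3, 3, 2, 1, 1, 1.
The order of f is the least common multiple of its cycle lengths: lcm(3, 3, 2) = 6.

6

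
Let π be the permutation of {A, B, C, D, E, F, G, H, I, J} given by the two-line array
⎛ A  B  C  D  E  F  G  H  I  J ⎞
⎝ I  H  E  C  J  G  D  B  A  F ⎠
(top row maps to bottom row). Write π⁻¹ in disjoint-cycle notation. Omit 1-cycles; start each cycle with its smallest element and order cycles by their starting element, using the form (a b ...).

First write π in disjoint cycles: (A I)(B H)(C E J F G D).
Reversing each cycle (and rotating so the smallest element leads) gives π⁻¹ = (A I)(B H)(C D G F J E).

(A I)(B H)(C D G F J E)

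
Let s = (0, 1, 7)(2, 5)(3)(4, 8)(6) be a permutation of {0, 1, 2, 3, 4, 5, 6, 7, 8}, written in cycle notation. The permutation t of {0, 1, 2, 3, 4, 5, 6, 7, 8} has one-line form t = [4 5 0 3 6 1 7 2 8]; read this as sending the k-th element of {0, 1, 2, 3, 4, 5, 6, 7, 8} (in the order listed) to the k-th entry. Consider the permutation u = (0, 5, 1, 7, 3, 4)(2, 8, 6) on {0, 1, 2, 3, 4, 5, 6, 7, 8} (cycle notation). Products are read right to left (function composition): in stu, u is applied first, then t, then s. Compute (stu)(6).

(stu)(6) = s(t(u(6))). u(6) = 2, then t(2) = 0, then s(0) = 1, so the result is 1.

1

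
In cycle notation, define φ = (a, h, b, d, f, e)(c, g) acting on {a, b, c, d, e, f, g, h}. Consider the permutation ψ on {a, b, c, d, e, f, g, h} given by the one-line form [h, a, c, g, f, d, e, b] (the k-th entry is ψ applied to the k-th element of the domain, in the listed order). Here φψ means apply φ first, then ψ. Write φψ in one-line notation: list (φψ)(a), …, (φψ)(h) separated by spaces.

b g e d h f c a

Chase each element through φ then ψ: a → h → b; b → d → g; c → g → e; d → f → d; e → a → h; f → e → f; g → c → c; h → b → a.
Collecting the images, φψ = [b g e d h f c a].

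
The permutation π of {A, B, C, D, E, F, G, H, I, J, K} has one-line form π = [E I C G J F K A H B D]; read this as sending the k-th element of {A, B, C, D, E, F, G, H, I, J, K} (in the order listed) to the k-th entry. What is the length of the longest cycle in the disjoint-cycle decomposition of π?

Decomposing into disjoint cycles gives (A E J B I H)(D G K); the longest has length 6.

6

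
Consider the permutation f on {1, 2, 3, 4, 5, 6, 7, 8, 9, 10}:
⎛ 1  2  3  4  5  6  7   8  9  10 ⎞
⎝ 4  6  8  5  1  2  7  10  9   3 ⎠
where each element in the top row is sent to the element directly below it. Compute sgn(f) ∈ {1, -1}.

-1

In disjoint-cycle form the cycle lengths are 3, 3, 2, 1, 1.
A cycle of length ℓ contributes ℓ−1 transpositions, so f is a product of 2 + 2 + 1 = 5 transpositions — odd.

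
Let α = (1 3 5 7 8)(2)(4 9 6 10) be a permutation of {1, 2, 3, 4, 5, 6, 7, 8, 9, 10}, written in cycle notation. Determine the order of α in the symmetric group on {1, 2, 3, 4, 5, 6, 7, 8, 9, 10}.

The cycle type of α is (5, 4, 1).
The order of α is the least common multiple of its cycle lengths: lcm(5, 4) = 20.

20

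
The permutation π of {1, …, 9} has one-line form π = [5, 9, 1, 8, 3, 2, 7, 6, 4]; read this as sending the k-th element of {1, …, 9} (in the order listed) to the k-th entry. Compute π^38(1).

Tracing 1 → 5 → … returns to 1 after 3 steps, so 1 lies in a 3-cycle (1, 5, 3).
On a 3-cycle, π^3 is the identity, so π^38 = π^2 there (38 ≡ 2 mod 3).
Advancing 2 steps from 1: 1 → 5 → 3.

3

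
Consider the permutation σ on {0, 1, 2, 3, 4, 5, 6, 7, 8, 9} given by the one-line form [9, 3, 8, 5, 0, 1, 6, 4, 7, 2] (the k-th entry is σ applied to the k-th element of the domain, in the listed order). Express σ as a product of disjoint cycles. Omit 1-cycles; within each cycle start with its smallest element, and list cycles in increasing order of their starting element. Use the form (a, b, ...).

(0, 9, 2, 8, 7, 4)(1, 3, 5)

Iterating σ from 0 gives 0 → 9 → 2 → 8 → 7 → 4 → 0; that is the 6-cycle (0, 9, 2, 8, 7, 4).
Repeating from the next unused element and collecting all non-trivial cycles gives (0, 9, 2, 8, 7, 4)(1, 3, 5).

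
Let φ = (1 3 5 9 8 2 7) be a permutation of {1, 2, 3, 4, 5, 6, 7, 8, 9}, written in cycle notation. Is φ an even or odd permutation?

even

The cycle lengths are 7, 1, 1.
A cycle of length ℓ contributes ℓ−1 transpositions, so φ is a product of 6 transpositions — even.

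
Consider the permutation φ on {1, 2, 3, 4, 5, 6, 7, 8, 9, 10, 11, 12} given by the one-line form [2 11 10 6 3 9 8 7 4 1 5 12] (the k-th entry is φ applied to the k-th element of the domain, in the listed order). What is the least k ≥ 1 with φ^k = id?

Decomposing into disjoint cycles gives cycle lengths 6, 3, 2, 1.
The order of φ is the least common multiple of its cycle lengths: lcm(6, 3, 2) = 6.

6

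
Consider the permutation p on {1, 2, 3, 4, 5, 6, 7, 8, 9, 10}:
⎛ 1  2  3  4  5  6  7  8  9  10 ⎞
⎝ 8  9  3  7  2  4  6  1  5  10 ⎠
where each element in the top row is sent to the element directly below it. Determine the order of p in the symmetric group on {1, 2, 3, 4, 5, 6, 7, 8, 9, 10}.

6

The disjoint-cycle form of p has cycle lengths 3, 3, 2, 1, 1.
The order of p is the least common multiple of its cycle lengths: lcm(3, 3, 2) = 6.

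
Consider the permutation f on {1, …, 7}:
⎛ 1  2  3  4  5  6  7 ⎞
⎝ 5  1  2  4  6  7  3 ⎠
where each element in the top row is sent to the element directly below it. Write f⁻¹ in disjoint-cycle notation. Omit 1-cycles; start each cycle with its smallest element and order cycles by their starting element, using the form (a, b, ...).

(1, 2, 3, 7, 6, 5)

The cycle decomposition of f is (1, 5, 6, 7, 3, 2).
Reversing each cycle (and rotating so the smallest element leads) gives f⁻¹ = (1, 2, 3, 7, 6, 5).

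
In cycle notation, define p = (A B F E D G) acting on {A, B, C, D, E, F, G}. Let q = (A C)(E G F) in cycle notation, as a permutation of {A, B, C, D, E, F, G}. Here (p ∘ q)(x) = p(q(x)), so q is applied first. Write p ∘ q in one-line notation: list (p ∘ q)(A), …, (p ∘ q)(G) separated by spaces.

C F B G A D E

For each element, apply q then p: A → C → C; B → B → F; C → A → B; D → D → G; E → G → A; F → E → D; G → F → E.
Collecting the images, p ∘ q = [C F B G A D E].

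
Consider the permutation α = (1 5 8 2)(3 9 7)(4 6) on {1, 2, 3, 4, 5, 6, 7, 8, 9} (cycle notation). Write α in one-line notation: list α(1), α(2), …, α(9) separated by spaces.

Image by image: 1↦5, 2↦1, 3↦9, 4↦6, 5↦8, 6↦4, 7↦3, 8↦2, 9↦7.
Listing these in domain order gives 5 1 9 6 8 4 3 2 7.

5 1 9 6 8 4 3 2 7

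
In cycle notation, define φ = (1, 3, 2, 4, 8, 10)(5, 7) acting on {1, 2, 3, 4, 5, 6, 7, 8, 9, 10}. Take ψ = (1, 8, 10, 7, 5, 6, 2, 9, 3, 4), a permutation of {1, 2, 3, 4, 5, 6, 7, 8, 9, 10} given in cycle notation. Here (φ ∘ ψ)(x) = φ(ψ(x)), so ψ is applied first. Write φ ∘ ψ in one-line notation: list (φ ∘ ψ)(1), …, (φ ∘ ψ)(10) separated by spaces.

10 9 8 3 6 4 7 1 2 5

For each element, apply ψ then φ: 1 → 8 → 10; 2 → 9 → 9; 3 → 4 → 8; 4 → 1 → 3; 5 → 6 → 6; 6 → 2 → 4; 7 → 5 → 7; 8 → 10 → 1; 9 → 3 → 2; 10 → 7 → 5.
Collecting the images, φ ∘ ψ = [10 9 8 3 6 4 7 1 2 5].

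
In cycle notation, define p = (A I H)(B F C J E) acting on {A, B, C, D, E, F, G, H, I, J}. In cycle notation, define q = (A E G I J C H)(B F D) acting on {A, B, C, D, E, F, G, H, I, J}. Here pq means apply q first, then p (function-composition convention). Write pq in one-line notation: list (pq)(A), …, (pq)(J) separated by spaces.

Chase each element through q then p: A → E → B; B → F → C; C → H → A; D → B → F; E → G → G; F → D → D; G → I → H; H → A → I; I → J → E; J → C → J.
Collecting the images, pq = [B C A F G D H I E J].

B C A F G D H I E J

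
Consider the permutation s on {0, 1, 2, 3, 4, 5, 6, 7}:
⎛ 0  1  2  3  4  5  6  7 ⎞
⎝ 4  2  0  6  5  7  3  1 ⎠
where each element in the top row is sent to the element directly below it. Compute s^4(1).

5

Tracing 1 → 2 → … returns to 1 after 6 steps, so 1 lies in a 6-cycle (0, 4, 5, 7, 1, 2).
Advancing 4 steps from 1: 1 → 2 → 0 → 4 → 5.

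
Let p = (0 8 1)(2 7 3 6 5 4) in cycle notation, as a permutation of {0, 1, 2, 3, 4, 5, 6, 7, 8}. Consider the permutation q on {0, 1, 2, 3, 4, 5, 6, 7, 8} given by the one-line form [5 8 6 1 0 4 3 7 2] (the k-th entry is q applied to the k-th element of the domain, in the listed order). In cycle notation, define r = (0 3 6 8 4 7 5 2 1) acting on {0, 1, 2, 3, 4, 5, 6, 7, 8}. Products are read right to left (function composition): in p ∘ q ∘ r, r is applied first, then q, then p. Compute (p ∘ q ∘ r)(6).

7

Chase 6: r(6) = 8; q(8) = 2; p(2) = 7. Hence (p ∘ q ∘ r)(6) = 7.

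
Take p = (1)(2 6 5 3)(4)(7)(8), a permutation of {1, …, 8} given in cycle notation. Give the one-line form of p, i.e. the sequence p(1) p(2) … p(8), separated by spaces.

Image by image: 1↦1, 2↦6, 3↦2, 4↦4, 5↦3, 6↦5, 7↦7, 8↦8.
So the one-line form is 1 6 2 4 3 5 7 8.

1 6 2 4 3 5 7 8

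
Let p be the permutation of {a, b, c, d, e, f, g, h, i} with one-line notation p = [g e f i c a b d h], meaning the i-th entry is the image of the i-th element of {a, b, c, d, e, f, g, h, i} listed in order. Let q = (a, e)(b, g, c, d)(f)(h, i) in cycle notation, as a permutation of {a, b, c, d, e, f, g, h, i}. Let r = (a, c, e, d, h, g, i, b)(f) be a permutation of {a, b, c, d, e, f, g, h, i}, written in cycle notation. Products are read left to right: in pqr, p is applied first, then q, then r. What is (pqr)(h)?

Apply the permutations in order: p(h) = d, then q(d) = b, then r(b) = a. So (pqr)(h) = a.

a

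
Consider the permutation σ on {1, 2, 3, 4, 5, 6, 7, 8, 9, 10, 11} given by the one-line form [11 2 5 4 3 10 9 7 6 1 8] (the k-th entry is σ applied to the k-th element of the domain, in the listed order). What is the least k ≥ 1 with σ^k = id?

14

The disjoint-cycle form of σ has cycle lengths 7, 2, 1, 1.
The order of σ is the least common multiple of its cycle lengths: lcm(7, 2) = 14.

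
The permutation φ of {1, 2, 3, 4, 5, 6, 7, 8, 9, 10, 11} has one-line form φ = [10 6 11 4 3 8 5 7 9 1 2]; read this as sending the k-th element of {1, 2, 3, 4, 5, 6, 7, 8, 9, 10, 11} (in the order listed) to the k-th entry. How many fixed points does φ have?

2

The fixed points (elements with φ(x) = x) are {4, 9}, so there are 2.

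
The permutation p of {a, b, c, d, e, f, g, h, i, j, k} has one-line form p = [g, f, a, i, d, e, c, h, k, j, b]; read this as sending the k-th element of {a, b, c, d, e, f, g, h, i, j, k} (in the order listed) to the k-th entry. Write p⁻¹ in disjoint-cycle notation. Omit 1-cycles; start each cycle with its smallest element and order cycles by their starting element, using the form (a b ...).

(a c g)(b k i d e f)

The cycle decomposition of p is (a g c)(b f e d i k).
Reversing each cycle (and rotating so the smallest element leads) gives p⁻¹ = (a c g)(b k i d e f).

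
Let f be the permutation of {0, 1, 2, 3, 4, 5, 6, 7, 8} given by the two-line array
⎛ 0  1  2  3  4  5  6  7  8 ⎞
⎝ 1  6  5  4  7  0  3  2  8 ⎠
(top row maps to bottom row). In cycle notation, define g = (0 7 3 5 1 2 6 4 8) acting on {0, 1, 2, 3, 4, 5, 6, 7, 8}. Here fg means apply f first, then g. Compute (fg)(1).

f(1) = 6, then g(6) = 4; composing gives (fg)(1) = 4.

4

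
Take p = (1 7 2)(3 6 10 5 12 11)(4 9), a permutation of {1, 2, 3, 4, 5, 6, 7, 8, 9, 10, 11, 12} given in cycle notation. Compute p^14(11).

11 lies in the 6-cycle (3 6 10 5 12 11).
Since the cycle has length 6, p^14 acts on it the same as p^2 (14 mod 6 = 2).
Stepping 2 places around the cycle: 11 → 3 → 6.

6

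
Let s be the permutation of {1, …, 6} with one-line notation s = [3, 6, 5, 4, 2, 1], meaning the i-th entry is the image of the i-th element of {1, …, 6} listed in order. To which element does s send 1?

3

1 is element number 1 of the domain, and entry number 1 of the one-line form is 3, so s(1) = 3.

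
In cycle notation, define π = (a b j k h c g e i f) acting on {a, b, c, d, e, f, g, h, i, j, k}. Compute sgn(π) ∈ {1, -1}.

-1

The cycle lengths are 10, 1.
A cycle is odd iff its length is even; π has 1 even-length cycle, so sgn(π) = (−1)^1 and π is odd.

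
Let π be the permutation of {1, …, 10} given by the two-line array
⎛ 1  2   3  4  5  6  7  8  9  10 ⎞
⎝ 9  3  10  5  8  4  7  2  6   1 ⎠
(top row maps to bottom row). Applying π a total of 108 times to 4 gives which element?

4

Tracing 4 → 5 → … returns to 4 after 9 steps, so 4 lies in a 9-cycle (1, 9, 6, 4, 5, 8, 2, 3, 10).
On a 9-cycle, π^9 is the identity, so π^108 = π^0 there (108 ≡ 0 mod 9).
So π^108(4) = 4.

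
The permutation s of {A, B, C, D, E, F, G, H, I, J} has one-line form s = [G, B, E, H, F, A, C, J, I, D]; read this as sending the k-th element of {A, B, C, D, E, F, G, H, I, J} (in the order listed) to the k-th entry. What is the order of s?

15

Writing s as disjoint cycles, the cycle lengths are 5, 3, 1, 1.
Since disjoint cycles commute, ord(s) = lcm(5, 3) = 15.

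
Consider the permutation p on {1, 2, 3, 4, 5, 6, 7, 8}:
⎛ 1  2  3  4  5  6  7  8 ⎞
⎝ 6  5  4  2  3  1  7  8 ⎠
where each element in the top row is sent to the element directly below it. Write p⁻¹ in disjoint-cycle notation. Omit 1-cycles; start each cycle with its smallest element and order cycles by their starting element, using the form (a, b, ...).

(1, 6)(2, 4, 3, 5)

First write p in disjoint cycles: (1, 6)(2, 5, 3, 4).
The inverse reverses every cycle; in canonical form, p⁻¹ = (1, 6)(2, 4, 3, 5).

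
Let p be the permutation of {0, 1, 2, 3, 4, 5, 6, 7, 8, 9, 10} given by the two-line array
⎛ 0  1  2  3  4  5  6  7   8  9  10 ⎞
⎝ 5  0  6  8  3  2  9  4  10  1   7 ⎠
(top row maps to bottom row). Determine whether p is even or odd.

odd

In disjoint-cycle form the cycle lengths are 6, 5.
A cycle is odd iff its length is even; p has 1 even-length cycle, so sgn(p) = (−1)^1 and p is odd.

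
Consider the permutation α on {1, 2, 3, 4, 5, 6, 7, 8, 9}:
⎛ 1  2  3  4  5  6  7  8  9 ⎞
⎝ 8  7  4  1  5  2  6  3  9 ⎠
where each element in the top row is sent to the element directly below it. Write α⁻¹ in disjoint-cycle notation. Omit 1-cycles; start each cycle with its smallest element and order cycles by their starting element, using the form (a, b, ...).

The cycle decomposition of α is (1, 8, 3, 4)(2, 7, 6).
Reversing each cycle (and rotating so the smallest element leads) gives α⁻¹ = (1, 4, 3, 8)(2, 6, 7).

(1, 4, 3, 8)(2, 6, 7)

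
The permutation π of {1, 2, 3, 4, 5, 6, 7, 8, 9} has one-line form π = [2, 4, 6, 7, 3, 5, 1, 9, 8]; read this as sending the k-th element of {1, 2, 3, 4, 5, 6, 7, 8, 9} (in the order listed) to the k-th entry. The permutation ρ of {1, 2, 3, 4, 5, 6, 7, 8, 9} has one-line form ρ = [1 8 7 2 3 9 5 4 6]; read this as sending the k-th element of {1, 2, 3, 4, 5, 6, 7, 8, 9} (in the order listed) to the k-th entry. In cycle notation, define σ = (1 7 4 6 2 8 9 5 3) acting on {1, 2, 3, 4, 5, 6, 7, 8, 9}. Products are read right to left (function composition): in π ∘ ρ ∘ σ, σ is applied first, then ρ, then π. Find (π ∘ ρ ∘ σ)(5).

1

Apply the permutations in order: σ(5) = 3, then ρ(3) = 7, then π(7) = 1. So (π ∘ ρ ∘ σ)(5) = 1.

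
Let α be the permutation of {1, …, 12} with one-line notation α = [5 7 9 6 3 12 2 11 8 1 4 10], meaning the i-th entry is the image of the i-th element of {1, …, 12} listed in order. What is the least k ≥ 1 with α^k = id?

10

Writing α as disjoint cycles, the cycle lengths are 10, 2.
The order of α is the least common multiple of its cycle lengths: lcm(10, 2) = 10.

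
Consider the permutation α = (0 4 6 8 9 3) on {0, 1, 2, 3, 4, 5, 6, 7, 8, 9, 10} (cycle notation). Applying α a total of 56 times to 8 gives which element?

3

8 lies in the 6-cycle (0 4 6 8 9 3).
On a 6-cycle, α^6 is the identity, so α^56 = α^2 there (56 ≡ 2 mod 6).
Advancing 2 steps from 8: 8 → 9 → 3.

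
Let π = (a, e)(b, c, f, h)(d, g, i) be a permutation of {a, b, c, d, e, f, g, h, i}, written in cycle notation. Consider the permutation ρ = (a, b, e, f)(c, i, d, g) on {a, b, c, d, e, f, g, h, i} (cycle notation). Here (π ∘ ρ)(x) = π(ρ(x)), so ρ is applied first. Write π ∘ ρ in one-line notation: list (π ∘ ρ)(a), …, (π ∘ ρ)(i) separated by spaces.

c a d i h e f b g

Chase each element through ρ then π: a → b → c; b → e → a; c → i → d; d → g → i; e → f → h; f → a → e; g → c → f; h → h → b; i → d → g.
Collecting the images, π ∘ ρ = [c a d i h e f b g].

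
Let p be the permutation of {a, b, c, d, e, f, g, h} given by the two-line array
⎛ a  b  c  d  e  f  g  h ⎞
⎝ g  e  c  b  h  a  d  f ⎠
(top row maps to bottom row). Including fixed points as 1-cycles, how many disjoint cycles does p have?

2

The cycle decomposition is (a g d b e h f)(c), which has 2 cycles (counting 1-cycles).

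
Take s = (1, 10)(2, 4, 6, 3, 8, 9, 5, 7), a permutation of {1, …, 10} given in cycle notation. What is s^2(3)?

3 lies in the 8-cycle (2, 4, 6, 3, 8, 9, 5, 7).
Advancing 2 steps from 3: 3 → 8 → 9.

9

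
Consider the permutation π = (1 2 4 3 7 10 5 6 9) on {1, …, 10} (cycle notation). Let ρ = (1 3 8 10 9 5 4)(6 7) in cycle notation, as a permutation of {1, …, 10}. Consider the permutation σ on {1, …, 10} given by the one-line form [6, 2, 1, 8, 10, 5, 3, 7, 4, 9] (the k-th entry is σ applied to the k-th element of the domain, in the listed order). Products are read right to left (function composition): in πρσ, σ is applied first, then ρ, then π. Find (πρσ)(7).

8

(πρσ)(7) = π(ρ(σ(7))). σ(7) = 3, then ρ(3) = 8, then π(8) = 8, so the result is 8.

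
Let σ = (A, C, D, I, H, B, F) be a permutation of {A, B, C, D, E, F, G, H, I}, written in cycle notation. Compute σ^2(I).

B

I lies in the 7-cycle (A, C, D, I, H, B, F).
Stepping 2 places around the cycle: I → H → B.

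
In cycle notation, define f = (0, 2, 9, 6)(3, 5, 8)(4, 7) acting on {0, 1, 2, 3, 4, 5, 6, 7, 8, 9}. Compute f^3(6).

6 lies in the 4-cycle (0, 2, 9, 6).
Stepping 3 places around the cycle: 6 → 0 → 2 → 9.

9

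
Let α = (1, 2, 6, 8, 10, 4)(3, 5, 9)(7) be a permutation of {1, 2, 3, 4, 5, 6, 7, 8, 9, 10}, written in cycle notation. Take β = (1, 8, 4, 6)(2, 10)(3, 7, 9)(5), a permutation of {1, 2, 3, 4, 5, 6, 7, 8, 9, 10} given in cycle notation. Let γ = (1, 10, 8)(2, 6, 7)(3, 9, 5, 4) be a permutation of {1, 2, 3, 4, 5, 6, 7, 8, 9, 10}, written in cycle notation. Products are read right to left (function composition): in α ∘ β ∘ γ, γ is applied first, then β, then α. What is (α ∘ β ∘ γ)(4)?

7

Chase 4: γ(4) = 3; β(3) = 7; α(7) = 7. Hence (α ∘ β ∘ γ)(4) = 7.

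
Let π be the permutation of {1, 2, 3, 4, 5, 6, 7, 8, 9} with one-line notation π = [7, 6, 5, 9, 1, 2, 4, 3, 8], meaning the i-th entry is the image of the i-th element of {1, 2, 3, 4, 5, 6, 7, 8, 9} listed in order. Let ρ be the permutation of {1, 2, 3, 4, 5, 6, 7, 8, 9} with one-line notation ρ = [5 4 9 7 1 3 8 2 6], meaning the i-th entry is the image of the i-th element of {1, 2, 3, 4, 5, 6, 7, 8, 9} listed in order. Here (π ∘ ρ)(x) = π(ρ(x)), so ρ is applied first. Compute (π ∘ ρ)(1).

1

First apply ρ: ρ(1) = 5, then π(5) = 1. Thus (π ∘ ρ)(1) = 1.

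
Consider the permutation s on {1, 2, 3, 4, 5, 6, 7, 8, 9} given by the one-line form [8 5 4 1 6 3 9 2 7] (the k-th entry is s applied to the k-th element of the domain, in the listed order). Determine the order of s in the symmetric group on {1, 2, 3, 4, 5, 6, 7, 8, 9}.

14

The disjoint-cycle form of s has cycle lengths 7, 2.
The order of s is the least common multiple of its cycle lengths: lcm(7, 2) = 14.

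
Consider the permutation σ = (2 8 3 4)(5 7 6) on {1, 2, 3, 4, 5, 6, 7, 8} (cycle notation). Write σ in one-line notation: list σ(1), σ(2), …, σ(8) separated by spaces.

1 8 4 2 7 5 6 3

Each element maps to the next entry in its cycle (wrapping to the front): 1→1, 2→8, 3→4, 4→2, 5→7, 6→5, 7→6, 8→3.
Listing these in domain order gives 1 8 4 2 7 5 6 3.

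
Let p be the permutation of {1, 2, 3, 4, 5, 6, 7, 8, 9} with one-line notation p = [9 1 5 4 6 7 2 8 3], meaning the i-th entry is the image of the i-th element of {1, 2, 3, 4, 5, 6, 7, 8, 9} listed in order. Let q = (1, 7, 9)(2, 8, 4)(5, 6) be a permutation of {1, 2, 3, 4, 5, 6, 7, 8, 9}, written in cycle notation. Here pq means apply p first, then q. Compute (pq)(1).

1

First apply p: p(1) = 9, then q(9) = 1. Thus (pq)(1) = 1.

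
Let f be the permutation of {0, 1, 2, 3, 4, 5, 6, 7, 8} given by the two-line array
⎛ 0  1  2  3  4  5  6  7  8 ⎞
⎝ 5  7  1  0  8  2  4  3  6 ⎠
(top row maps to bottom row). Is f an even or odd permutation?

In disjoint-cycle form the cycle lengths are 6, 3.
A cycle is odd iff its length is even; f has 1 even-length cycle, so sgn(f) = (−1)^1 and f is odd.

odd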